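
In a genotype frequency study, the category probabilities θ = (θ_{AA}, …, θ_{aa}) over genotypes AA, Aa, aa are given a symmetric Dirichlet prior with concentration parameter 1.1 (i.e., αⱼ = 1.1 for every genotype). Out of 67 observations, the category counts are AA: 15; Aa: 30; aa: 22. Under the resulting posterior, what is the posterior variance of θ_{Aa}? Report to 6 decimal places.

0.003460

The Dirichlet prior is conjugate to the Multinomial likelihood: each posterior αⱼ = prior αⱼ + observed count nⱼ.
Posterior concentration: (16.1, 31.1, 23.1), total = 70.3.
Var[θ_j] = α_j(Σα−α_j)/((Σα)²(Σα+1)) = 31.1·39.2/(70.3²·71.3) = 0.003460.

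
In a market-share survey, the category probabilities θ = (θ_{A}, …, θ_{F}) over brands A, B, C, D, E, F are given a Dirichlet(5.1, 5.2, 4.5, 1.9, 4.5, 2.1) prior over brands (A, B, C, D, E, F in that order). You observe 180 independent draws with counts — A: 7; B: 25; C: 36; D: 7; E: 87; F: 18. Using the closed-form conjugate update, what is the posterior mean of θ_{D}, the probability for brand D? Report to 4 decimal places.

0.0438

The Dirichlet prior is conjugate to the Multinomial likelihood: each posterior αⱼ = prior αⱼ + observed count nⱼ.
Posterior concentration: (12.1, 30.2, 40.5, 8.9, 91.5, 20.1), total = 203.3.
E[θ_{D}|data] = α_{D}/Σα = 8.9/203.3 = 0.0438.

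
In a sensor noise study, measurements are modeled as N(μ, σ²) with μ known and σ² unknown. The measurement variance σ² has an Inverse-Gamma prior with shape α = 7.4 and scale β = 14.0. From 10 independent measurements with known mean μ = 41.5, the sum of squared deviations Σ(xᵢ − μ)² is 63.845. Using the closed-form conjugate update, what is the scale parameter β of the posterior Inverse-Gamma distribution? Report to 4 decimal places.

With known mean μ and an Inverse-Gamma(α, β) prior on σ², the Normal likelihood is conjugate: posterior is Inv-Gamma(α + n/2, β + Σ(xᵢ−μ)²/2).
Posterior: Inv-Gamma(7.4 + 10/2, 14.0 + 63.845/2) = Inv-Gamma(12.40, 45.9225).
Posterior β = 45.9225.

45.9225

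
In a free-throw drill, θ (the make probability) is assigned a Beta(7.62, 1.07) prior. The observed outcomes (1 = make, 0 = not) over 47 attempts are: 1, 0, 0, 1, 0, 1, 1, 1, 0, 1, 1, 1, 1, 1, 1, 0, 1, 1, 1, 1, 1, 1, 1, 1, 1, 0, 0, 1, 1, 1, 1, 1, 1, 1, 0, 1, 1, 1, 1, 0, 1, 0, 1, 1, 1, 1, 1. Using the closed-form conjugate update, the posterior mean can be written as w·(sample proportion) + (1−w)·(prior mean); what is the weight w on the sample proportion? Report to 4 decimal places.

0.8440

The Beta prior is conjugate to a Binomial/Bernoulli likelihood; the update adds successes to α and failures to β.
Posterior mean = (α₀+k)/(α₀+β₀+n) = [n/(α₀+β₀+n)]·(k/n) + [(α₀+β₀)/(α₀+β₀+n)]·α₀/(α₀+β₀), so only n and the prior enter the weight.
The weight on the data is w = n/(α₀+β₀+n) = 47/(7.62+1.07+47) = 47/55.69 = 0.8440.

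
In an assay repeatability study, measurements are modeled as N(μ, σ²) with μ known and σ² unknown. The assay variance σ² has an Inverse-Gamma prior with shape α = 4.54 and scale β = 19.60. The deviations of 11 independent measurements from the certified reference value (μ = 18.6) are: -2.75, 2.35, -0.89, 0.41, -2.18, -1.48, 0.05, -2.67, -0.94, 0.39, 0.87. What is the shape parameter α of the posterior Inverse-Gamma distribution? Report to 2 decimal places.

10.04

With known mean μ and an Inverse-Gamma(α, β) prior on σ², the Normal likelihood is conjugate: posterior is Inv-Gamma(α + n/2, β + Σ(xᵢ−μ)²/2).
Σ(xᵢ−μ)² = (-2.75)² + (2.35)² + (-0.89)² + (0.41)² + (-2.18)² + (-1.48)² + (0.05)² + (-2.67)² + (-0.94)² + (0.39)² + (0.87)² = 29.9120.
Posterior: Inv-Gamma(4.54 + 11/2, 19.60 + 29.9120/2) = Inv-Gamma(10.04, 34.55600).
Posterior α = 10.04.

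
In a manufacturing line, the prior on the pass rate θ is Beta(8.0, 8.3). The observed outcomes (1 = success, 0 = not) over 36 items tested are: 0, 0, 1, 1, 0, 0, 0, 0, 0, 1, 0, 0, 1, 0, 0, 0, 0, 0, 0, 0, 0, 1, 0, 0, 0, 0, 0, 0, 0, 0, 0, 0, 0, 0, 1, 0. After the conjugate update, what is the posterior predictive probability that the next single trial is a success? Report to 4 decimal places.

The Beta prior is conjugate to a Binomial/Bernoulli likelihood; the update adds successes to α and failures to β.
Posterior: Beta(α+k, β+n−k) = Beta(8.0+6, 8.3+30) = Beta(14.0, 38.3).
For a single future Bernoulli trial, P(success | data) = α/(α+β) = 0.2677.

0.2677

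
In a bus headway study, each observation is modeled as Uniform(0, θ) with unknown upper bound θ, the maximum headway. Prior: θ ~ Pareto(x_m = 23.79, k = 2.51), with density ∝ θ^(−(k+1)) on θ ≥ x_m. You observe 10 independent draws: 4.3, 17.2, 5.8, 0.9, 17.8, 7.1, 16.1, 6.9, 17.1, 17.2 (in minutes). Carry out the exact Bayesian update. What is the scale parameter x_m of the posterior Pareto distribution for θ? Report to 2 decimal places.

A Pareto(scale x_m, shape k) prior on the upper bound θ of Uniform(0, θ) is conjugate: posterior is Pareto(max(x_m, max xᵢ), k + n).
Sample maximum = 17.8; prior scale x_m = 23.79 → posterior scale = max = 23.79.
Posterior shape = 2.51 + 10 = 12.51.
Posterior scale x_m = 23.79.

23.79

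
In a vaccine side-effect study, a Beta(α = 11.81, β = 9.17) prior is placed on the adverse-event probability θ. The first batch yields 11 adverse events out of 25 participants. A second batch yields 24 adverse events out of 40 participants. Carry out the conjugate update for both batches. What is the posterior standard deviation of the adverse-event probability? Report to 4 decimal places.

0.0534

The Beta prior is conjugate to a Binomial/Bernoulli likelihood; the update adds successes to α and failures to β.
After batch 1: Beta(11.81+11, 9.17+14) = Beta(22.81, 23.17).
After batch 2: Beta(22.81+24, 23.17+16) = Beta(46.81, 39.17).
Var = αβ/((α+β)²(α+β+1)) = 46.81·39.17/(85.98²·86.98) = 0.00285153; SD = √0.00285153 = 0.0534.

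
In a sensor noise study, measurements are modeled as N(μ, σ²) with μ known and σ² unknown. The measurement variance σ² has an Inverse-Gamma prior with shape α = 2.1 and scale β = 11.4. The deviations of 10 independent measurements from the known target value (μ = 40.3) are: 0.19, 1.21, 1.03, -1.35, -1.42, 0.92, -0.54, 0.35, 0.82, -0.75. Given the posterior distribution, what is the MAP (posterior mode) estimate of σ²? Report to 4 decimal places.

1.9565

With known mean μ and an Inverse-Gamma(α, β) prior on σ², the Normal likelihood is conjugate: posterior is Inv-Gamma(α + n/2, β + Σ(xᵢ−μ)²/2).
Σ(xᵢ−μ)² = (0.19)² + (1.21)² + (1.03)² + (-1.35)² + (-1.42)² + (0.92)² + (-0.54)² + (0.35)² + (0.82)² + (-0.75)² = 8.8954.
Posterior: Inv-Gamma(2.1 + 10/2, 11.4 + 8.8954/2) = Inv-Gamma(7.10, 15.84770).
Mode = β/(α+1) = 15.84770/8.10 = 1.9565.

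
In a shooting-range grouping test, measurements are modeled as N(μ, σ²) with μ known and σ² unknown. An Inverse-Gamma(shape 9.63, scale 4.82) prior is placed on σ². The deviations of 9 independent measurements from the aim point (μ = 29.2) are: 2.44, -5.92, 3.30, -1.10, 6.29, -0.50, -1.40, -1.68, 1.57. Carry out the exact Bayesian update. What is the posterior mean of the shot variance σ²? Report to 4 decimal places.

4.1813

With known mean μ and an Inverse-Gamma(α, β) prior on σ², the Normal likelihood is conjugate: posterior is Inv-Gamma(α + n/2, β + Σ(xᵢ−μ)²/2).
Σ(xᵢ−μ)² = (2.44)² + (-5.92)² + (3.30)² + (-1.10)² + (6.29)² + (-0.50)² + (-1.40)² + (-1.68)² + (1.57)² = 100.1614.
Posterior: Inv-Gamma(9.63 + 9/2, 4.82 + 100.1614/2) = Inv-Gamma(14.13, 54.90070).
E[σ²|data] = β/(α−1) = 54.90070/13.13 = 4.1813.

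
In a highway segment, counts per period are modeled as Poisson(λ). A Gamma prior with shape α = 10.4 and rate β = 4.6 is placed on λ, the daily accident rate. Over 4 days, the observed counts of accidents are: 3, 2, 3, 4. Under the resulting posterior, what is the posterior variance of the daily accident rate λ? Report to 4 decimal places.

0.3029

With a Gamma(shape α, rate β) prior, the Poisson likelihood is conjugate: the posterior is Gamma(α + ΣXᵢ, β + n).
Sum of counts S = 12 over n = 4 days.
Posterior: Gamma(α+S, β+n) = Gamma(10.4+12, 4.6+4) = Gamma(22.4, 8.6).
Var = α/β² = 22.4/8.6² = 0.3029.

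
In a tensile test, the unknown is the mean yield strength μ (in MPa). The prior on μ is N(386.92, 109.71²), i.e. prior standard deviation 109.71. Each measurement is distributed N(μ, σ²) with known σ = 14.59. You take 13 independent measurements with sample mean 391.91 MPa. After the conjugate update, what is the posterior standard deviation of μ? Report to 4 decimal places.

For Normal data with known variance σ², a Normal(μ₀, σ₀²) prior on μ is conjugate. Posterior precision = 1/σ₀² + n/σ²; posterior mean is the precision-weighted average of μ₀ and x̄.
σ₀² = 109.71² = 12036.2841, σ² = 14.59² = 212.8681; σ² + n·σ₀² = 212.8681 + 13·12036.2841 = 156684.5614.
Posterior precision = 1/σ₀² + n/σ² = 1/12036.2841 + 13/212.8681 = (σ² + n·σ₀²)/(σ₀²σ²) = 156684.5614/(12036.2841·212.8681); posterior variance σₙ² = σ₀²σ²/(σ² + n·σ₀²) = 12036.2841·212.8681/156684.5614 = 16.352223.
Posterior SD = √σₙ² = √(12036.2841·212.8681/156684.5614) = 4.0438.

4.0438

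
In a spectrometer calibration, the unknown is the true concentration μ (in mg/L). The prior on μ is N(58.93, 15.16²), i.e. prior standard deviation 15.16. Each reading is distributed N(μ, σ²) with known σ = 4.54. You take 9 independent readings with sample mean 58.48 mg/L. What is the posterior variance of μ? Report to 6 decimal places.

2.267582

For Normal data with known variance σ², a Normal(μ₀, σ₀²) prior on μ is conjugate. Posterior precision = 1/σ₀² + n/σ²; posterior mean is the precision-weighted average of μ₀ and x̄.
σ₀² = 15.16² = 229.8256, σ² = 4.54² = 20.6116; σ² + n·σ₀² = 20.6116 + 9·229.8256 = 2089.042.
Posterior precision = 1/σ₀² + n/σ² = 1/229.8256 + 9/20.6116 = (σ² + n·σ₀²)/(σ₀²σ²) = 2089.042/(229.8256·20.6116); posterior variance σₙ² = σ₀²σ²/(σ² + n·σ₀²) = 229.8256·20.6116/2089.042 = 2.267582.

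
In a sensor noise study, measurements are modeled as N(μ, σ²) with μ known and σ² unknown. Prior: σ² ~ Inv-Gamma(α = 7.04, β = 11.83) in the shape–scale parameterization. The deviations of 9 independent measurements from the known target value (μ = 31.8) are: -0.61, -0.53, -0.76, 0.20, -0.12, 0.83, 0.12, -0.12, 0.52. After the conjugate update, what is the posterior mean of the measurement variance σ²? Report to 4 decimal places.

1.2302

With known mean μ and an Inverse-Gamma(α, β) prior on σ², the Normal likelihood is conjugate: posterior is Inv-Gamma(α + n/2, β + Σ(xᵢ−μ)²/2).
Σ(xᵢ−μ)² = (-0.61)² + (-0.53)² + (-0.76)² + (0.20)² + (-0.12)² + (0.83)² + (0.12)² + (-0.12)² + (0.52)² = 2.2731.
Posterior: Inv-Gamma(7.04 + 9/2, 11.83 + 2.2731/2) = Inv-Gamma(11.54, 12.96655).
E[σ²|data] = β/(α−1) = 12.96655/10.54 = 1.2302.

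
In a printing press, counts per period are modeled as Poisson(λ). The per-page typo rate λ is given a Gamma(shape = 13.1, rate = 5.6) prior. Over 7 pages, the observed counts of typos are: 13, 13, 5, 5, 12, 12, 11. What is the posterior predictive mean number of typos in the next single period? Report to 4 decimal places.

With a Gamma(shape α, rate β) prior, the Poisson likelihood is conjugate: the posterior is Gamma(α + ΣXᵢ, β + n).
Sum of counts S = 71 over n = 7 pages.
Posterior: Gamma(α+S, β+n) = Gamma(13.1+71, 5.6+7) = Gamma(84.1, 12.6).
The predictive distribution for one future period is NegBinom with mean α/β = 6.6746.

6.6746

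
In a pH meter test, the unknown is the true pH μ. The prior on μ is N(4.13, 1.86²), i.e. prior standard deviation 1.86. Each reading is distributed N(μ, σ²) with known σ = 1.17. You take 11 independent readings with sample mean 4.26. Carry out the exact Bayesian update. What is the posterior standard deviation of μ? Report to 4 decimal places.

0.3466

For Normal data with known variance σ², a Normal(μ₀, σ₀²) prior on μ is conjugate. Posterior precision = 1/σ₀² + n/σ²; posterior mean is the precision-weighted average of μ₀ and x̄.
σ₀² = 1.86² = 3.4596, σ² = 1.17² = 1.3689; σ² + n·σ₀² = 1.3689 + 11·3.4596 = 39.4245.
Posterior precision = 1/σ₀² + n/σ² = 1/3.4596 + 11/1.3689 = (σ² + n·σ₀²)/(σ₀²σ²) = 39.4245/(3.4596·1.3689); posterior variance σₙ² = σ₀²σ²/(σ² + n·σ₀²) = 3.4596·1.3689/39.4245 = 0.120124.
Posterior SD = √σₙ² = √(3.4596·1.3689/39.4245) = 0.3466.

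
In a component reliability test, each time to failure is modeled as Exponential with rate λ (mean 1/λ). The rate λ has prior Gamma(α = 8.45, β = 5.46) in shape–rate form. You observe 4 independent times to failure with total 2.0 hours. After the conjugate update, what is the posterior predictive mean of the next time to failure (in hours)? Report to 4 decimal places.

0.6515

With a Gamma(shape α, rate β) prior on the exponential rate λ, the posterior after n observations with total T = Σxᵢ is Gamma(α+n, β+T).
Posterior: Gamma(8.45+4, 5.46+2.0) = Gamma(12.45, 7.46).
The predictive distribution for the next observation is Lomax; its mean is β/(α−1) = 7.46/11.45 = 0.6515.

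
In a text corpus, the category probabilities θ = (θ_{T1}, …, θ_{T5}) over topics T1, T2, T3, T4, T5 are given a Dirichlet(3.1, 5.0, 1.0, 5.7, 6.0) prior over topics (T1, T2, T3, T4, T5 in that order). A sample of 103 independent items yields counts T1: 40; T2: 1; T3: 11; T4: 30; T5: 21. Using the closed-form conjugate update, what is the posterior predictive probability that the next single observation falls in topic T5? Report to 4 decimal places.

The Dirichlet prior is conjugate to the Multinomial likelihood: each posterior αⱼ = prior αⱼ + observed count nⱼ.
Posterior concentration: (43.1, 6.0, 12.0, 35.7, 27.0), total = 123.8.
P(next = T5 | data) = α_{T5}/Σα = 0.2181.

0.2181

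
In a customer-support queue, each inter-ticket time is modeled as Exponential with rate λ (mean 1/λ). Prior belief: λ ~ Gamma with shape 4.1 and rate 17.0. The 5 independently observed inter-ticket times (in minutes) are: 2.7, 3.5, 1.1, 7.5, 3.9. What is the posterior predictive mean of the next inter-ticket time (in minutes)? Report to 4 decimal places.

4.4074

With a Gamma(shape α, rate β) prior on the exponential rate λ, the posterior after n observations with total T = Σxᵢ is Gamma(α+n, β+T).
Sum of observations T = 18.7 minutes; n = 5.
Posterior: Gamma(4.1+5, 17.0+18.7) = Gamma(9.1, 35.7).
The predictive distribution for the next observation is Lomax; its mean is β/(α−1) = 35.7/8.1 = 4.4074.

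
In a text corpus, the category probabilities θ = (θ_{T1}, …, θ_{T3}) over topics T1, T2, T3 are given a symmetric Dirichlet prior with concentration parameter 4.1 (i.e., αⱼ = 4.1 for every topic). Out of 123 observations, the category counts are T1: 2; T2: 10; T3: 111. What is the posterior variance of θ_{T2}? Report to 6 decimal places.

The Dirichlet prior is conjugate to the Multinomial likelihood: each posterior αⱼ = prior αⱼ + observed count nⱼ.
Posterior concentration: (6.1, 14.1, 115.1), total = 135.3.
Var[θ_j] = α_j(Σα−α_j)/((Σα)²(Σα+1)) = 14.1·121.2/(135.3²·136.3) = 0.000685.

0.000685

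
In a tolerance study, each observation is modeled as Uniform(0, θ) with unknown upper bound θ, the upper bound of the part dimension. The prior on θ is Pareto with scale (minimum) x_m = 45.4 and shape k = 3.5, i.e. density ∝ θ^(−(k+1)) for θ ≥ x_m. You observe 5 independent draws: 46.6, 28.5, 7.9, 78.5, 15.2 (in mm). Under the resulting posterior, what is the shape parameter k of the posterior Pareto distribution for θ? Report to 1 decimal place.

A Pareto(scale x_m, shape k) prior on the upper bound θ of Uniform(0, θ) is conjugate: posterior is Pareto(max(x_m, max xᵢ), k + n).
Sample maximum = 78.5; prior scale x_m = 45.4 → posterior scale = max = 78.5.
Posterior shape = 3.5 + 5 = 8.5.
Posterior shape k = 8.5.

8.5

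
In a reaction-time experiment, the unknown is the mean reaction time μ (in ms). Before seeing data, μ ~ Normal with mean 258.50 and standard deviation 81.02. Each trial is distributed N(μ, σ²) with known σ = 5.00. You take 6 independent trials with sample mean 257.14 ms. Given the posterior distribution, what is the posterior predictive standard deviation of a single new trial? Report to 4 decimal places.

For Normal data with known variance σ², a Normal(μ₀, σ₀²) prior on μ is conjugate. Posterior precision = 1/σ₀² + n/σ²; posterior mean is the precision-weighted average of μ₀ and x̄.
σ₀² = 81.02² = 6564.2404, σ² = 5.00² = 25; σ² + n·σ₀² = 25 + 6·6564.2404 = 39410.4424.
Posterior precision = 1/σ₀² + n/σ² = 1/6564.2404 + 6/25 = (σ² + n·σ₀²)/(σ₀²σ²) = 39410.4424/(6564.2404·25); posterior variance σₙ² = σ₀²σ²/(σ² + n·σ₀²) = 6564.2404·25/39410.4424 = 4.164024.
Predictive variance for one new observation = σₙ² + σ² = 6564.2404·25/39410.4424 + 25 = σ²·(σ₀² + 39410.4424)/39410.4424 = 25·45974.6828/39410.4424 = 29.164024; SD = √(25·45974.6828/39410.4424) = 5.4004.

5.4004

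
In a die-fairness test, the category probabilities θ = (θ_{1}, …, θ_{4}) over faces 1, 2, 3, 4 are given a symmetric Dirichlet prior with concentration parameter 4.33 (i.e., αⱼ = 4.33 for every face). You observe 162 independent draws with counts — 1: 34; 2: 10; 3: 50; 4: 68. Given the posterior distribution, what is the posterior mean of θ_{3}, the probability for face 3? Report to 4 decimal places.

0.3030

The Dirichlet prior is conjugate to the Multinomial likelihood: each posterior αⱼ = prior αⱼ + observed count nⱼ.
Posterior concentration: (38.33, 14.33, 54.33, 72.33), total = 179.32.
E[θ_{3}|data] = α_{3}/Σα = 54.33/179.32 = 0.3030.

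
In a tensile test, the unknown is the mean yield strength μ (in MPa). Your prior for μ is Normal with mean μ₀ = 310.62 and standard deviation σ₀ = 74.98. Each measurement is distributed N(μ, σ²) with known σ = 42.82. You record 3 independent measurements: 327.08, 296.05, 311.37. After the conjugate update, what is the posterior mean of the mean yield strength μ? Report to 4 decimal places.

311.4137

For Normal data with known variance σ², a Normal(μ₀, σ₀²) prior on μ is conjugate. Posterior precision = 1/σ₀² + n/σ²; posterior mean is the precision-weighted average of μ₀ and x̄.
Σxᵢ = 327.08 + 296.05 + 311.37 = 934.5, so n·x̄ = 934.5.
σ₀² = 74.98² = 5622.0004, σ² = 42.82² = 1833.5524; σ² + n·σ₀² = 1833.5524 + 3·5622.0004 = 18699.5536.
Posterior mean = (μ₀/σ₀² + n·x̄/σ²)/(1/σ₀² + n/σ²) = (σ²·μ₀ + σ₀²·n·x̄)/(σ² + n·σ₀²) = (1833.5524·310.62 + 5622.0004·934.5)/18699.5536 = 5823297.420288/18699.5536 = 311.4137.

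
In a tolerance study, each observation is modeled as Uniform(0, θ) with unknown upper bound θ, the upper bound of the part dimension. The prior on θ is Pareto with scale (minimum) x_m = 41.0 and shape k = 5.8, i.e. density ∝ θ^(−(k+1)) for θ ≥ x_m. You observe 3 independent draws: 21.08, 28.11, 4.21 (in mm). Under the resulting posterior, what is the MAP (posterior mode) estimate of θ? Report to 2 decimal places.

A Pareto(scale x_m, shape k) prior on the upper bound θ of Uniform(0, θ) is conjugate: posterior is Pareto(max(x_m, max xᵢ), k + n).
Sample maximum = 28.11; prior scale x_m = 41.0 → posterior scale = max = 41.00.
Posterior shape = 5.8 + 3 = 8.8.
The Pareto density is decreasing on [x_m, ∞), so the mode is x_m = 41.00.

41.00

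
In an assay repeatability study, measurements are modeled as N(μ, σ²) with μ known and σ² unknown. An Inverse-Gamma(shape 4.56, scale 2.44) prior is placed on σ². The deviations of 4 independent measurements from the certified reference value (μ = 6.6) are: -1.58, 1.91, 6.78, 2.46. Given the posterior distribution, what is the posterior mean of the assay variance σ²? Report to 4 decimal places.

With known mean μ and an Inverse-Gamma(α, β) prior on σ², the Normal likelihood is conjugate: posterior is Inv-Gamma(α + n/2, β + Σ(xᵢ−μ)²/2).
Σ(xᵢ−μ)² = (-1.58)² + (1.91)² + (6.78)² + (2.46)² = 58.1645.
Posterior: Inv-Gamma(4.56 + 4/2, 2.44 + 58.1645/2) = Inv-Gamma(6.56, 31.52225).
E[σ²|data] = β/(α−1) = 31.52225/5.56 = 5.6695.

5.6695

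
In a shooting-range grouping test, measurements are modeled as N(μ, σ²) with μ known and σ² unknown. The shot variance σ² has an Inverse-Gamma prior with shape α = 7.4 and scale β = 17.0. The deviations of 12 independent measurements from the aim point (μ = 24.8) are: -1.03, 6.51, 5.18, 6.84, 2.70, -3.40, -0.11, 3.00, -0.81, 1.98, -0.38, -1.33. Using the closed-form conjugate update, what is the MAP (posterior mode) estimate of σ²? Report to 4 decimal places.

With known mean μ and an Inverse-Gamma(α, β) prior on σ², the Normal likelihood is conjugate: posterior is Inv-Gamma(α + n/2, β + Σ(xᵢ−μ)²/2).
Σ(xᵢ−μ)² = (-1.03)² + (6.51)² + (5.18)² + (6.84)² + (2.70)² + (-3.40)² + (-0.11)² + (3.00)² + (-0.81)² + (1.98)² + (-0.38)² + (-1.33)² = 151.4109.
Posterior: Inv-Gamma(7.4 + 12/2, 17.0 + 151.4109/2) = Inv-Gamma(13.40, 92.70545).
Mode = β/(α+1) = 92.70545/14.40 = 6.4379.

6.4379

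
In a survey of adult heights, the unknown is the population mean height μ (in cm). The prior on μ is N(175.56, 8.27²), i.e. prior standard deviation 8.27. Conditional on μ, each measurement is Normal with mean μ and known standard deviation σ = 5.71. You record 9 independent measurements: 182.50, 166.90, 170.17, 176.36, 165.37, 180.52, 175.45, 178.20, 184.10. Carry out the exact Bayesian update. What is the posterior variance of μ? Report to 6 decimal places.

3.440442

For Normal data with known variance σ², a Normal(μ₀, σ₀²) prior on μ is conjugate. Posterior precision = 1/σ₀² + n/σ²; posterior mean is the precision-weighted average of μ₀ and x̄.
σ₀² = 8.27² = 68.3929, σ² = 5.71² = 32.6041; σ² + n·σ₀² = 32.6041 + 9·68.3929 = 648.1402.
Posterior precision = 1/σ₀² + n/σ² = 1/68.3929 + 9/32.6041 = (σ² + n·σ₀²)/(σ₀²σ²) = 648.1402/(68.3929·32.6041); posterior variance σₙ² = σ₀²σ²/(σ² + n·σ₀²) = 68.3929·32.6041/648.1402 = 3.440442.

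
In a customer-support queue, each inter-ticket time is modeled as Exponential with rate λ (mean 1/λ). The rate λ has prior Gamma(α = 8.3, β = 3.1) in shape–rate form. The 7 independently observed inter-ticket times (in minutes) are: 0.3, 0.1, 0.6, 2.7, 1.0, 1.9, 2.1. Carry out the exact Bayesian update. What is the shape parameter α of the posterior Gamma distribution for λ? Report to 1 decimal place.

15.3

With a Gamma(shape α, rate β) prior on the exponential rate λ, the posterior after n observations with total T = Σxᵢ is Gamma(α+n, β+T).
Sum of observations T = 8.7 minutes; n = 7.
Posterior: Gamma(8.3+7, 3.1+8.7) = Gamma(15.3, 11.8).
Posterior α = 15.3.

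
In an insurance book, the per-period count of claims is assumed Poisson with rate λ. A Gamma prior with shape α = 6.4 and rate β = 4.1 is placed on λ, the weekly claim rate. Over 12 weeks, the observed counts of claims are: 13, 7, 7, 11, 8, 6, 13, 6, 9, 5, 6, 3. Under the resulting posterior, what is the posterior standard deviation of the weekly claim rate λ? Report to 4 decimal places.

0.6224

With a Gamma(shape α, rate β) prior, the Poisson likelihood is conjugate: the posterior is Gamma(α + ΣXᵢ, β + n).
Sum of counts S = 94 over n = 12 weeks.
Posterior: Gamma(α+S, β+n) = Gamma(6.4+94, 4.1+12) = Gamma(100.4, 16.1).
SD = √α/β = √100.4/16.1 = 0.6224.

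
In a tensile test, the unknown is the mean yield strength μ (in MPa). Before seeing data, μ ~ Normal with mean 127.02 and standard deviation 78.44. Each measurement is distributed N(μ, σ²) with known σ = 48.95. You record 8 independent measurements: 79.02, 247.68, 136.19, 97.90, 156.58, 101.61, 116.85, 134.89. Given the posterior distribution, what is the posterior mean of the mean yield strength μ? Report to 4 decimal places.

133.5234

For Normal data with known variance σ², a Normal(μ₀, σ₀²) prior on μ is conjugate. Posterior precision = 1/σ₀² + n/σ²; posterior mean is the precision-weighted average of μ₀ and x̄.
Σxᵢ = 79.02 + 247.68 + 136.19 + 97.90 + 156.58 + 101.61 + 116.85 + 134.89 = 1070.72, so n·x̄ = 1070.72.
σ₀² = 78.44² = 6152.8336, σ² = 48.95² = 2396.1025; σ² + n·σ₀² = 2396.1025 + 8·6152.8336 = 51618.7713.
Posterior mean = (μ₀/σ₀² + n·x̄/σ²)/(1/σ₀² + n/σ²) = (σ²·μ₀ + σ₀²·n·x̄)/(σ² + n·σ₀²) = (2396.1025·127.02 + 6152.8336·1070.72)/51618.7713 = 6892314.931742/51618.7713 = 133.5234.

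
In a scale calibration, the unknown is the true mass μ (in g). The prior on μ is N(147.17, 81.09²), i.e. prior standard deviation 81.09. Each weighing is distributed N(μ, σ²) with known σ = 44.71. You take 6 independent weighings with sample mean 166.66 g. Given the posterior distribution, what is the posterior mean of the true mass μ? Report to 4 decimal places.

165.7201

For Normal data with known variance σ², a Normal(μ₀, σ₀²) prior on μ is conjugate. Posterior precision = 1/σ₀² + n/σ²; posterior mean is the precision-weighted average of μ₀ and x̄.
n·x̄ = 6·166.66 = 999.96.
σ₀² = 81.09² = 6575.5881, σ² = 44.71² = 1998.9841; σ² + n·σ₀² = 1998.9841 + 6·6575.5881 = 41452.5127.
Posterior mean = (μ₀/σ₀² + n·x̄/σ²)/(1/σ₀² + n/σ²) = (σ²·μ₀ + σ₀²·n·x̄)/(σ² + n·σ₀²) = (1998.9841·147.17 + 6575.5881·999.96)/41452.5127 = 6869515.566473/41452.5127 = 165.7201.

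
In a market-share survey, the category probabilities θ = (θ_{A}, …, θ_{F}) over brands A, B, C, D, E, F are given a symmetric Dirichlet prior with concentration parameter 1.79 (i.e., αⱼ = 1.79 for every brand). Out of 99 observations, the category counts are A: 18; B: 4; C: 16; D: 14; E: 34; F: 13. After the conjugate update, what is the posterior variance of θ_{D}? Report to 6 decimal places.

The Dirichlet prior is conjugate to the Multinomial likelihood: each posterior αⱼ = prior αⱼ + observed count nⱼ.
Posterior concentration: (19.79, 5.79, 17.79, 15.79, 35.79, 14.79), total = 109.74.
Var[θ_j] = α_j(Σα−α_j)/((Σα)²(Σα+1)) = 15.79·93.95/(109.74²·110.74) = 0.001112.

0.001112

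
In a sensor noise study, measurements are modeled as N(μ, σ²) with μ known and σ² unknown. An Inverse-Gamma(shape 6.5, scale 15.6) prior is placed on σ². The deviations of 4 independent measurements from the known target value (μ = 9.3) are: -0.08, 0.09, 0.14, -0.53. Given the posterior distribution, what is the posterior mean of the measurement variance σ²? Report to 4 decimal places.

2.1010

With known mean μ and an Inverse-Gamma(α, β) prior on σ², the Normal likelihood is conjugate: posterior is Inv-Gamma(α + n/2, β + Σ(xᵢ−μ)²/2).
Σ(xᵢ−μ)² = (-0.08)² + (0.09)² + (0.14)² + (-0.53)² = 0.3150.
Posterior: Inv-Gamma(6.5 + 4/2, 15.6 + 0.3150/2) = Inv-Gamma(8.50, 15.75750).
E[σ²|data] = β/(α−1) = 15.75750/7.50 = 2.1010.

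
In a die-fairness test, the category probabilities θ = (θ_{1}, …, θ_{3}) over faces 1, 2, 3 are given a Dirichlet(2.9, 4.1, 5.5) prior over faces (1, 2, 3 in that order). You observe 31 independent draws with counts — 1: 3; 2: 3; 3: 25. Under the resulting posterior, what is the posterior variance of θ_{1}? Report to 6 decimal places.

The Dirichlet prior is conjugate to the Multinomial likelihood: each posterior αⱼ = prior αⱼ + observed count nⱼ.
Posterior concentration: (5.9, 7.1, 30.5), total = 43.5.
Var[θ_j] = α_j(Σα−α_j)/((Σα)²(Σα+1)) = 5.9·37.6/(43.5²·44.5) = 0.002635.

0.002635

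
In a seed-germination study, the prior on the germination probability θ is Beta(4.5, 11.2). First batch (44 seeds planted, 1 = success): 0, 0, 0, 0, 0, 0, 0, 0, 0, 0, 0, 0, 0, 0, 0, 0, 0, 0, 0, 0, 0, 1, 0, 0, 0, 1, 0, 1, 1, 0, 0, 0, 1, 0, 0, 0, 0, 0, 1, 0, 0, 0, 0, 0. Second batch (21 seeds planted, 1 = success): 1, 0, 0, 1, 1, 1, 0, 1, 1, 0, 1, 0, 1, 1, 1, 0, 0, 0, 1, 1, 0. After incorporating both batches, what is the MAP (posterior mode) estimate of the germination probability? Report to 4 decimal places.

0.2732

The Beta prior is conjugate to a Binomial/Bernoulli likelihood; the update adds successes to α and failures to β.
After batch 1: Beta(4.5+6, 11.2+38) = Beta(10.5, 49.2).
After batch 2: Beta(10.5+12, 49.2+9) = Beta(22.5, 58.2).
Mode of Beta(a,b) for a,b>1 is (a−1)/(a+b−2) = 21.5/78.7 = 0.2732.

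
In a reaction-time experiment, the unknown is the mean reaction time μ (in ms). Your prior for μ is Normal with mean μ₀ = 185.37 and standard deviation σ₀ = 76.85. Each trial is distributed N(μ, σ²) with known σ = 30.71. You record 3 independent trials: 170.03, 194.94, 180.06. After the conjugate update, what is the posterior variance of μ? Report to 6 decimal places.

298.480148

For Normal data with known variance σ², a Normal(μ₀, σ₀²) prior on μ is conjugate. Posterior precision = 1/σ₀² + n/σ²; posterior mean is the precision-weighted average of μ₀ and x̄.
σ₀² = 76.85² = 5905.9225, σ² = 30.71² = 943.1041; σ² + n·σ₀² = 943.1041 + 3·5905.9225 = 18660.8716.
Posterior precision = 1/σ₀² + n/σ² = 1/5905.9225 + 3/943.1041 = (σ² + n·σ₀²)/(σ₀²σ²) = 18660.8716/(5905.9225·943.1041); posterior variance σₙ² = σ₀²σ²/(σ² + n·σ₀²) = 5905.9225·943.1041/18660.8716 = 298.480148.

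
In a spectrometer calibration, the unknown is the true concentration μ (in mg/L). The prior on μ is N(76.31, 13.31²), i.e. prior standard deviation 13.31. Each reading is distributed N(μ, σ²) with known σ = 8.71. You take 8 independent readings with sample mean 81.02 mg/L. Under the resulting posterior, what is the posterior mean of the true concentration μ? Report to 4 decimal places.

80.7807

For Normal data with known variance σ², a Normal(μ₀, σ₀²) prior on μ is conjugate. Posterior precision = 1/σ₀² + n/σ²; posterior mean is the precision-weighted average of μ₀ and x̄.
n·x̄ = 8·81.02 = 648.16.
σ₀² = 13.31² = 177.1561, σ² = 8.71² = 75.8641; σ² + n·σ₀² = 75.8641 + 8·177.1561 = 1493.1129.
Posterior mean = (μ₀/σ₀² + n·x̄/σ²)/(1/σ₀² + n/σ²) = (σ²·μ₀ + σ₀²·n·x̄)/(σ² + n·σ₀²) = (75.8641·76.31 + 177.1561·648.16)/1493.1129 = 120614.687247/1493.1129 = 80.7807.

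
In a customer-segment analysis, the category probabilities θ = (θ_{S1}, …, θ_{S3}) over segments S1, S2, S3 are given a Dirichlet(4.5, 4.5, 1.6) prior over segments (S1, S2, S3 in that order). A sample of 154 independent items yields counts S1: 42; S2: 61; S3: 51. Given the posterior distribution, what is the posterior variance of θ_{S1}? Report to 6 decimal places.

The Dirichlet prior is conjugate to the Multinomial likelihood: each posterior αⱼ = prior αⱼ + observed count nⱼ.
Posterior concentration: (46.5, 65.5, 52.6), total = 164.6.
Var[θ_j] = α_j(Σα−α_j)/((Σα)²(Σα+1)) = 46.5·118.1/(164.6²·165.6) = 0.001224.

0.001224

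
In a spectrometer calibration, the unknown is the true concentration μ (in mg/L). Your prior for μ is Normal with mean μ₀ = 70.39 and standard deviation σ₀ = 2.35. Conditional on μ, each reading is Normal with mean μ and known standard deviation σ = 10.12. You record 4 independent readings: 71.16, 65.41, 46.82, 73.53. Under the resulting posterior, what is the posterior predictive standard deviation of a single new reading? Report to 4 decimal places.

10.3420

For Normal data with known variance σ², a Normal(μ₀, σ₀²) prior on μ is conjugate. Posterior precision = 1/σ₀² + n/σ²; posterior mean is the precision-weighted average of μ₀ and x̄.
σ₀² = 2.35² = 5.5225, σ² = 10.12² = 102.4144; σ² + n·σ₀² = 102.4144 + 4·5.5225 = 124.5044.
Posterior precision = 1/σ₀² + n/σ² = 1/5.5225 + 4/102.4144 = (σ² + n·σ₀²)/(σ₀²σ²) = 124.5044/(5.5225·102.4144); posterior variance σₙ² = σ₀²σ²/(σ² + n·σ₀²) = 5.5225·102.4144/124.5044 = 4.542679.
Predictive variance for one new observation = σₙ² + σ² = 5.5225·102.4144/124.5044 + 102.4144 = σ²·(σ₀² + 124.5044)/124.5044 = 102.4144·130.0269/124.5044 = 106.957079; SD = √(102.4144·130.0269/124.5044) = 10.3420.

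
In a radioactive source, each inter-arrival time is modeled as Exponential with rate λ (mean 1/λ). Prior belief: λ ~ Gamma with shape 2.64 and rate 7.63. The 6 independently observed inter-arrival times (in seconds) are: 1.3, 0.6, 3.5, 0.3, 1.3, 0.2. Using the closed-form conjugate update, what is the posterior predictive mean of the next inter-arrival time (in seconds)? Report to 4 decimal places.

1.9411

With a Gamma(shape α, rate β) prior on the exponential rate λ, the posterior after n observations with total T = Σxᵢ is Gamma(α+n, β+T).
Sum of observations T = 7.2 seconds; n = 6.
Posterior: Gamma(2.64+6, 7.63+7.2) = Gamma(8.64, 14.83).
The predictive distribution for the next observation is Lomax; its mean is β/(α−1) = 14.83/7.64 = 1.9411.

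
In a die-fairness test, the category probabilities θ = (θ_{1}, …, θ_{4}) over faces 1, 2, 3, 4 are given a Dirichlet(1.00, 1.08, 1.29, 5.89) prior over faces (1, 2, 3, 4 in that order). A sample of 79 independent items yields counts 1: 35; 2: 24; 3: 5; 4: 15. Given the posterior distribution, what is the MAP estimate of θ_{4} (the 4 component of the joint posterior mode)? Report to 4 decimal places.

0.2361

The Dirichlet prior is conjugate to the Multinomial likelihood: each posterior αⱼ = prior αⱼ + observed count nⱼ.
Posterior concentration: (36.00, 25.08, 6.29, 20.89), total = 88.26.
Joint mode component: (α_{4}−1)/(Σα−K) = 19.89/84.26 = 0.2361.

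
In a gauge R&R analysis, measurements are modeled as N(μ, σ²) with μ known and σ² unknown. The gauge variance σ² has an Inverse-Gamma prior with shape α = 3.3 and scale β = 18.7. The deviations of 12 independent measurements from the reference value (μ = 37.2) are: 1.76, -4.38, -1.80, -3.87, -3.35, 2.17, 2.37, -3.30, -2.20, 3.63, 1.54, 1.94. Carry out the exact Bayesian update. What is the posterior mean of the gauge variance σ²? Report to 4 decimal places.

8.1018

With known mean μ and an Inverse-Gamma(α, β) prior on σ², the Normal likelihood is conjugate: posterior is Inv-Gamma(α + n/2, β + Σ(xᵢ−μ)²/2).
Σ(xᵢ−μ)² = (1.76)² + (-4.38)² + (-1.80)² + (-3.87)² + (-3.35)² + (2.17)² + (2.37)² + (-3.30)² + (-2.20)² + (3.63)² + (1.54)² + (1.94)² = 97.0893.
Posterior: Inv-Gamma(3.3 + 12/2, 18.7 + 97.0893/2) = Inv-Gamma(9.30, 67.24465).
E[σ²|data] = β/(α−1) = 67.24465/8.30 = 8.1018.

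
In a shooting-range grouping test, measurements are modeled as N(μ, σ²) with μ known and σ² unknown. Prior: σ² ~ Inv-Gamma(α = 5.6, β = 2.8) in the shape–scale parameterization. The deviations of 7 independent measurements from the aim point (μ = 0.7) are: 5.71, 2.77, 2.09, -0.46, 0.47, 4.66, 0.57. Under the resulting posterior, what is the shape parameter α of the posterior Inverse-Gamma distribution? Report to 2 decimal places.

9.10

With known mean μ and an Inverse-Gamma(α, β) prior on σ², the Normal likelihood is conjugate: posterior is Inv-Gamma(α + n/2, β + Σ(xᵢ−μ)²/2).
Σ(xᵢ−μ)² = (5.71)² + (2.77)² + (2.09)² + (-0.46)² + (0.47)² + (4.66)² + (0.57)² = 67.1181.
Posterior: Inv-Gamma(5.6 + 7/2, 2.8 + 67.1181/2) = Inv-Gamma(9.10, 36.35905).
Posterior α = 9.10.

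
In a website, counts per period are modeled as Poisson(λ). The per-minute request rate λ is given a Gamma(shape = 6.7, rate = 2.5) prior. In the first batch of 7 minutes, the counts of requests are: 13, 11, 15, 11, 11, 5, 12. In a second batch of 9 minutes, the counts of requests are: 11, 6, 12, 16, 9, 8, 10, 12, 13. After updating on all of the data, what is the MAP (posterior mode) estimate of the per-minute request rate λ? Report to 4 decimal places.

With a Gamma(shape α, rate β) prior, the Poisson likelihood is conjugate: the posterior is Gamma(α + ΣXᵢ, β + n).
Batch 1: sum of counts S = 78 over n = 7 minutes.
After batch 1: Gamma(α+S, β+n) = Gamma(6.7+78, 2.5+7) = Gamma(84.7, 9.5).
Batch 2: sum of counts S = 97 over n = 9 minutes.
After batch 2: Gamma(α+S, β+n) = Gamma(84.7+97, 9.5+9) = Gamma(181.7, 18.5).
Mode of Gamma(α,β) for α≥1 is (α−1)/β = 180.7/18.5 = 9.7676.

9.7676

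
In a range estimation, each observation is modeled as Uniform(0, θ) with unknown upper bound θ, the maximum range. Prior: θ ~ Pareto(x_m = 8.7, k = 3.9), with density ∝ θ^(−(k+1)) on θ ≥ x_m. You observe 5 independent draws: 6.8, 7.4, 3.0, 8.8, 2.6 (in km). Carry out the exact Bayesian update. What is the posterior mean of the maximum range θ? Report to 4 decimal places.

9.9139

A Pareto(scale x_m, shape k) prior on the upper bound θ of Uniform(0, θ) is conjugate: posterior is Pareto(max(x_m, max xᵢ), k + n).
Sample maximum = 8.8; prior scale x_m = 8.7 → posterior scale = max = 8.8.
Posterior shape = 3.9 + 5 = 8.9.
E[θ|data] = k·x_m/(k−1) = 8.9·8.8/7.9 = 9.9139.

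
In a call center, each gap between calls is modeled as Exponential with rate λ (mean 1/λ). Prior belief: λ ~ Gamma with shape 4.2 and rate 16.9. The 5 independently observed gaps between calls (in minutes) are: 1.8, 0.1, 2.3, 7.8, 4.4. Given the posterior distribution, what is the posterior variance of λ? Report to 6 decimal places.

With a Gamma(shape α, rate β) prior on the exponential rate λ, the posterior after n observations with total T = Σxᵢ is Gamma(α+n, β+T).
Sum of observations T = 16.4 minutes; n = 5.
Posterior: Gamma(4.2+5, 16.9+16.4) = Gamma(9.2, 33.3).
Var = α/β² = 0.008297.

0.008297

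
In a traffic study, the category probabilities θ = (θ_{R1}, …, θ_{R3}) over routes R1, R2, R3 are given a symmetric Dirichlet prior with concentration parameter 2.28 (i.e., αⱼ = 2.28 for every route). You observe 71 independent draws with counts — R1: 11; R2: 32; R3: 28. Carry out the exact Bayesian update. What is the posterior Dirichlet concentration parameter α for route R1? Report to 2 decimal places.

The Dirichlet prior is conjugate to the Multinomial likelihood: each posterior αⱼ = prior αⱼ + observed count nⱼ.
Posterior concentration: (13.28, 34.28, 30.28), total = 77.84.
α_{R1} = 2.28 + 11 = 13.28.

13.28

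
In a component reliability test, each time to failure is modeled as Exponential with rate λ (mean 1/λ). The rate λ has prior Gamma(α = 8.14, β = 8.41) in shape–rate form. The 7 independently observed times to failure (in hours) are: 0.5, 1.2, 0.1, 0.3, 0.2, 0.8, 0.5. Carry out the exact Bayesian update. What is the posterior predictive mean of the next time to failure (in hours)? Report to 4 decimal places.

0.8494

With a Gamma(shape α, rate β) prior on the exponential rate λ, the posterior after n observations with total T = Σxᵢ is Gamma(α+n, β+T).
Sum of observations T = 3.6 hours; n = 7.
Posterior: Gamma(8.14+7, 8.41+3.6) = Gamma(15.14, 12.01).
The predictive distribution for the next observation is Lomax; its mean is β/(α−1) = 12.01/14.14 = 0.8494.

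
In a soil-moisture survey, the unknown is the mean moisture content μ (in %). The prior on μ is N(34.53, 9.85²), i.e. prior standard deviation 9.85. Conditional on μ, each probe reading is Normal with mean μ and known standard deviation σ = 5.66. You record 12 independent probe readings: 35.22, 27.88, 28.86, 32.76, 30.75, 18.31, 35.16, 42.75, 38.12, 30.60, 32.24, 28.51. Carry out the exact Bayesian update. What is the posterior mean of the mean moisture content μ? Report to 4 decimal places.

For Normal data with known variance σ², a Normal(μ₀, σ₀²) prior on μ is conjugate. Posterior precision = 1/σ₀² + n/σ²; posterior mean is the precision-weighted average of μ₀ and x̄.
Σxᵢ = 35.22 + 27.88 + 28.86 + 32.76 + 30.75 + 18.31 + 35.16 + 42.75 + 38.12 + 30.60 + 32.24 + 28.51 = 381.16, so n·x̄ = 381.16.
σ₀² = 9.85² = 97.0225, σ² = 5.66² = 32.0356; σ² + n·σ₀² = 32.0356 + 12·97.0225 = 1196.3056.
Posterior mean = (μ₀/σ₀² + n·x̄/σ²)/(1/σ₀² + n/σ²) = (σ²·μ₀ + σ₀²·n·x̄)/(σ² + n·σ₀²) = (32.0356·34.53 + 97.0225·381.16)/1196.3056 = 38087.285368/1196.3056 = 31.8374.

31.8374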